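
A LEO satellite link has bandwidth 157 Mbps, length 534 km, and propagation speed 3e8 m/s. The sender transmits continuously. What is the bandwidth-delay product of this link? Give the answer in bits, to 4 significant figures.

279500 bits

Propagation delay = 534000 / 300000000 = 0.00178 s.
BDP = R × t_prop = 157000000 × 0.00178 = 279460 bits.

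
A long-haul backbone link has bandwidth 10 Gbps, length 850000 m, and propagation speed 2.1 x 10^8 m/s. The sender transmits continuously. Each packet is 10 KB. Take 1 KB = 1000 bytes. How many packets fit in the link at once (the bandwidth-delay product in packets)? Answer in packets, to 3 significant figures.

506 packets

Propagation delay = 850000 / 210000000 = 0.00404762 s.
BDP = R × t_prop = 10000000000 × 0.00404762 = 40476200 bits.
In packets of 80000 bits: 506 packets.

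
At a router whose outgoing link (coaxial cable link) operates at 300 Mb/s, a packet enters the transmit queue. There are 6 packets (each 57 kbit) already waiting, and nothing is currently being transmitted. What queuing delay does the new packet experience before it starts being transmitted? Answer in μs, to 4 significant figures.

Each queued packet: L/R = 57000/300000000 = 190 μs.
6 queued → 1140 μs.
Queuing delay = 1140 μs.

1140 μs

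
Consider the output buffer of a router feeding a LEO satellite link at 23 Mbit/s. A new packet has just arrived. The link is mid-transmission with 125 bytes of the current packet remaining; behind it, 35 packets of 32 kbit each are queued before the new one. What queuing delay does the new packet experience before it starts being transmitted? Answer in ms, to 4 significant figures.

48.74 ms

Each queued packet: L/R = 32000/23000000 = 1.3913 ms.
35 queued → 48.6957 ms.
Plus remaining 1000 bits of current packet: 0.0434783 ms.
Queuing delay = 48.74 ms.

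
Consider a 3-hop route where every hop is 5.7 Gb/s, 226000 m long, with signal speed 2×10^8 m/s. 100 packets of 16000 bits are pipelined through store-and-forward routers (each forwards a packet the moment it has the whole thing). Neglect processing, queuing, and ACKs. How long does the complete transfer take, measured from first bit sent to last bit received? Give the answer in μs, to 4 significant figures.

Per-hop transmission t_tx = L/R = 16000/5700000000 = 2.80702 μs.
Per-hop propagation t_prop = 226000/200000000 = 1130 μs.
Pipeline fill: first packet needs 3·t_tx to clear all hops; remaining 99 packets each add one t_tx.
Total = (3+100-1)·t_tx + 3·t_prop = 102·2.80702 + 3·1130 = 3676 μs.

3676 μs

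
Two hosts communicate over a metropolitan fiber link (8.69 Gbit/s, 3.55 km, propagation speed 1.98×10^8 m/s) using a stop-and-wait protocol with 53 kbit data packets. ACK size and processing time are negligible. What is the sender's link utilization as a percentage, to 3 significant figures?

t_tx = L/R = 53000/8690000000 = 6.09896e-06 s.
t_prop = 3550/198000000 = 1.79293e-05 s; RTT = 3.58586e-05 s.
Cycle = t_tx + RTT = 4.19576e-05 s.
Utilization = t_tx / cycle = 6.09896e-06/4.19576e-05 = 14.5 %.

14.5 %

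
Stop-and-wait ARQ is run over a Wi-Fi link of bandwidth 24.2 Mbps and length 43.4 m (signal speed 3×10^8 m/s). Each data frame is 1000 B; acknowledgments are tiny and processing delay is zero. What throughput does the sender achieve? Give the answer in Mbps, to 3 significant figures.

t_tx = L/R = 8000/24200000 = 0.000330579 s.
t_prop = 43.4/300000000 = 1.44667e-07 s; RTT = 2.89333e-07 s.
Cycle = t_tx + RTT = 0.000330868 s.
Throughput = L / cycle = 8000 / 0.000330868 = 24.2 Mbps.

24.2 Mbps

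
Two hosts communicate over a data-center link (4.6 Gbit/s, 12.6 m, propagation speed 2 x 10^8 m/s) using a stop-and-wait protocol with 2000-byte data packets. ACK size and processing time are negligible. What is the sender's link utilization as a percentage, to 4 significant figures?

t_tx = L/R = 16000/4600000000 = 3.47826e-06 s.
t_prop = 12.6/200000000 = 6.3e-08 s; RTT = 1.26e-07 s.
Cycle = t_tx + RTT = 3.60426e-06 s.
Utilization = t_tx / cycle = 3.47826e-06/3.60426e-06 = 96.50 %.

96.50 %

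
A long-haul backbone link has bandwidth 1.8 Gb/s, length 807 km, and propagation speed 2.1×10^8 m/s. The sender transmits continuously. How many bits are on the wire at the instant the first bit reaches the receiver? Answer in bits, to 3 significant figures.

6920000 bits

Propagation delay = 807000 / 210000000 = 0.00384286 s.
BDP = R × t_prop = 1800000000 × 0.00384286 = 6917140 bits.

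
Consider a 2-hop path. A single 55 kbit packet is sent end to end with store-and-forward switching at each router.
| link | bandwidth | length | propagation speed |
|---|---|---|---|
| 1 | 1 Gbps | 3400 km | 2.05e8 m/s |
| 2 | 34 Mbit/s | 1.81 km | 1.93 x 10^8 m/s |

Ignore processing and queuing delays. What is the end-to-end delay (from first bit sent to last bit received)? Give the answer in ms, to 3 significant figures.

L = 55000 bits.
Transmission delays (L/R per hop): 0.055, 1.61765 ms; sum = 1.67265 ms.
Propagation delays (d/s per hop): 16.5854, 0.00937824 ms; sum = 16.5947 ms.
End-to-end = 18.3 ms.

18.3 ms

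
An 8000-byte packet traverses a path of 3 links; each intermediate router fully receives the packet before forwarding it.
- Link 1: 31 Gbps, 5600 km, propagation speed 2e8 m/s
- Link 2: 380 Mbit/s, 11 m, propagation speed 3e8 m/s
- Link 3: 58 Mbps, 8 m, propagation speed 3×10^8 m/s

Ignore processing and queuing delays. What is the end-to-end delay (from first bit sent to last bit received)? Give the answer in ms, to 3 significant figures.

29.3 ms

L = 8000 × 8 = 64000 bits.
Transmission delays (L/R per hop): 0.00206452, 0.168421, 1.10345 ms; sum = 1.27393 ms.
Propagation delays (d/s per hop): 28, 3.66667e-05, 2.66667e-05 ms; sum = 28.0001 ms.
End-to-end = 29.3 ms.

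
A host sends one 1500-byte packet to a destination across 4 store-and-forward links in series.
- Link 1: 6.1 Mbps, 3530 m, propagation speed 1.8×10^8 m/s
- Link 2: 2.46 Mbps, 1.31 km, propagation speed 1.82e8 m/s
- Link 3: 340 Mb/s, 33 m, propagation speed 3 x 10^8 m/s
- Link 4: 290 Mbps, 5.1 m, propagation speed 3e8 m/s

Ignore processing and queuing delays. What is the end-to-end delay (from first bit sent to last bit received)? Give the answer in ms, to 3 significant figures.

6.95 ms

L = 1500 × 8 = 12000 bits.
Transmission delays (L/R per hop): 1.96721, 4.87805, 0.0352941, 0.0413793 ms; sum = 6.92194 ms.
Propagation delays (d/s per hop): 0.0196111, 0.0071978, 0.00011, 1.7e-05 ms; sum = 0.0269359 ms.
End-to-end = 6.95 ms.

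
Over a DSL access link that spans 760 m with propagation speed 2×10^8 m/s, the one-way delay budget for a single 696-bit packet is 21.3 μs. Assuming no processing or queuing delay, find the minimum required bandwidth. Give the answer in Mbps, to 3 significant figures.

Propagation delay = 760 / 200000000 = 3.8 μs.
Transmission budget = 21.3 − 3.8 = 17.5 μs.
R ≥ L / t_tx = 696 bits / 1.75e-05 s = 39.8 Mbps.

39.8 Mbps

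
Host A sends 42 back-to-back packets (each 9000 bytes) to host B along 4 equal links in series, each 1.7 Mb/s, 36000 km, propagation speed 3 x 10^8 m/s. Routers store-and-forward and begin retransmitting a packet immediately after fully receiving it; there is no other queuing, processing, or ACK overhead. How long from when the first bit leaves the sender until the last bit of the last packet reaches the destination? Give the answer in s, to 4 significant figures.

Per-hop transmission t_tx = L/R = 72000/1700000 = 0.0423529 s.
Per-hop propagation t_prop = 36000000/300000000 = 0.12 s.
Pipeline fill: first packet needs 4·t_tx to clear all hops; remaining 41 packets each add one t_tx.
Total = (4+42-1)·t_tx + 4·t_prop = 45·0.0423529 + 4·0.12 = 2.386 s.

2.386 s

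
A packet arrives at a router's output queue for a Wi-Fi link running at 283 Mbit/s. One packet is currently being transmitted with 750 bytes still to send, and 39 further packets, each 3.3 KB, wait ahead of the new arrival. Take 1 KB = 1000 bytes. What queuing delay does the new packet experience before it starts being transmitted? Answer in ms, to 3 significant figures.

3.66 ms

Each queued packet: L/R = 26400/283000000 = 0.0932862 ms.
39 queued → 3.63816 ms.
Plus remaining 6000 bits of current packet: 0.0212014 ms.
Queuing delay = 3.66 ms.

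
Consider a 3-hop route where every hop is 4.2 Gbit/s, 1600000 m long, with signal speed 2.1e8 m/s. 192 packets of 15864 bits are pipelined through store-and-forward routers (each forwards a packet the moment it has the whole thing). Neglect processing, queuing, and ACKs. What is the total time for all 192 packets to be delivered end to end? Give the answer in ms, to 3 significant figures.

Per-hop transmission t_tx = L/R = 15864/4200000000 = 0.00377714 ms.
Per-hop propagation t_prop = 1600000/210000000 = 7.61905 ms.
Pipeline fill: first packet needs 3·t_tx to clear all hops; remaining 191 packets each add one t_tx.
Total = (3+192-1)·t_tx + 3·t_prop = 194·0.00377714 + 3·7.61905 = 23.6 ms.

23.6 ms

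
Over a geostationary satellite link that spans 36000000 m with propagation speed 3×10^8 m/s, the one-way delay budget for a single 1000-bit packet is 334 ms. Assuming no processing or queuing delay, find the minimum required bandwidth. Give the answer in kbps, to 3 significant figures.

4.67 kbps

Propagation delay = 36000000 / 300000000 = 120 ms.
Transmission budget = 334 − 120 = 214 ms.
R ≥ L / t_tx = 1000 bits / 0.214 s = 4.67 kbps.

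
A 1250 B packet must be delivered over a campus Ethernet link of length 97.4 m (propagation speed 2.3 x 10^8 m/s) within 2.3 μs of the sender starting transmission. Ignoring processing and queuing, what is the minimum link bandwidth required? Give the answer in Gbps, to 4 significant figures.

5.329 Gbps

L = 10000 bits.
Propagation delay = 97.4 / 2.3e+08 = 0.423478 μs.
Transmission budget = 2.3 − 0.423478 = 1.87652 μs.
R ≥ L / t_tx = 10000 bits / 1.87652e-06 s = 5.329 Gbps.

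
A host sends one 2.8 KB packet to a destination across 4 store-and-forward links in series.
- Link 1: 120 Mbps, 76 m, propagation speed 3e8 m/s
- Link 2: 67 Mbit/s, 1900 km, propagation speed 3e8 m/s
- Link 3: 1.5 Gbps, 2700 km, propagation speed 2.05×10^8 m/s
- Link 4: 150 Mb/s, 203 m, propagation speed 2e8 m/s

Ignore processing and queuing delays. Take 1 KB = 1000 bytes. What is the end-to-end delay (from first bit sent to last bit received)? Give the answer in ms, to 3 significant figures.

20.2 ms

L = 22400 bits.
Transmission delays (L/R per hop): 0.186667, 0.334328, 0.0149333, 0.149333 ms; sum = 0.685262 ms.
Propagation delays (d/s per hop): 0.000253333, 6.33333, 13.1707, 0.001015 ms; sum = 19.5053 ms.
End-to-end = 20.2 ms.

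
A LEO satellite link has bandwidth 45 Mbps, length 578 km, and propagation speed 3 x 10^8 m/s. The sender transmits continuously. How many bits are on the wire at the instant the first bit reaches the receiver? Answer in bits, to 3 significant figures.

Propagation delay = 578000 / 300000000 = 0.00192667 s.
BDP = R × t_prop = 45000000 × 0.00192667 = 86700 bits.

86700 bits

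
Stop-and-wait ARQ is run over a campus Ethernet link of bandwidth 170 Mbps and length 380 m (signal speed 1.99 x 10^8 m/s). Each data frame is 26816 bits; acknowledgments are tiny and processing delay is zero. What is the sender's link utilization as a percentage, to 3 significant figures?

t_tx = L/R = 26816/170000000 = 0.000157741 s.
t_prop = 380/199000000 = 1.90955e-06 s; RTT = 3.8191e-06 s.
Cycle = t_tx + RTT = 0.00016156 s.
Utilization = t_tx / cycle = 0.000157741/0.00016156 = 97.6 %.

97.6 %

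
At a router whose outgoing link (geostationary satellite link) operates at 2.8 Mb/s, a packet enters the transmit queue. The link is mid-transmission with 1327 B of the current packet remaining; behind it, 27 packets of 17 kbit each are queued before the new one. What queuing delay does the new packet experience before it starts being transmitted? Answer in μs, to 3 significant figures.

Each queued packet: L/R = 17000/2800000 = 6071.43 μs.
27 queued → 163929 μs.
Plus remaining 10616 bits of current packet: 3791.43 μs.
Queuing delay = 168000 μs.

168000 μs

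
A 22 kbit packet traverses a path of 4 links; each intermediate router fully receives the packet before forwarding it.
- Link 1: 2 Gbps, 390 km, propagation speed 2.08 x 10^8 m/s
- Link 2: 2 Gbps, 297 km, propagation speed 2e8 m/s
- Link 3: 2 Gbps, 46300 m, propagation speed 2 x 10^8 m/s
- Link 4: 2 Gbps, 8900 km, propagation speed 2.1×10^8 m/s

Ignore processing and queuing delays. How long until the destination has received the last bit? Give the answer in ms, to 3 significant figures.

46.0 ms

L = 22000 bits.
Transmission delay per hop = L/R = 22000/2000000000 = 0.011 ms; 4 hops → 0.044 ms.
Propagation delays (d/s per hop): 1.875, 1.485, 0.2315, 42.381 ms; sum = 45.9725 ms.
End-to-end = 46.0 ms.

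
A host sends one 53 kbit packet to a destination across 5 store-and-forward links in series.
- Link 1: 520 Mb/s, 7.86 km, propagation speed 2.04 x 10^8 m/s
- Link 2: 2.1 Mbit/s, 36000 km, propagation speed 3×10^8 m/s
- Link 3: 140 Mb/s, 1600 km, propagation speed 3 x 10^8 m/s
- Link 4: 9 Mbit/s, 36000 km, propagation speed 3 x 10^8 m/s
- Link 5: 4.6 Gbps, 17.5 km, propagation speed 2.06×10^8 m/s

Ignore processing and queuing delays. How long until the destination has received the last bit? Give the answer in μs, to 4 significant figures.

277100 μs

L = 53000 bits.
Transmission delays (L/R per hop): 101.923, 25238.1, 378.571, 5888.89, 11.5217 μs; sum = 31619 μs.
Propagation delays (d/s per hop): 38.5294, 120000, 5333.33, 120000, 84.9515 μs; sum = 245457 μs.
End-to-end = 277100 μs.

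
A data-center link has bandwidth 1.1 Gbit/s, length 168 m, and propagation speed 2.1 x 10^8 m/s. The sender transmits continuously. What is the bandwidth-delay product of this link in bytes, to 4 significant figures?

Propagation delay = 168 / 210000000 = 8e-07 s.
BDP = R × t_prop = 1100000000 × 8e-07 = 880 bits.
In bytes: 880/8 = 110.0 bytes.

110.0 bytes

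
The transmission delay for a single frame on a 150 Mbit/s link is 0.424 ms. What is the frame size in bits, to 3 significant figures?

63600 bits

L = R × t_tx = 150000000 b/s × 0.000424 s = 63600 bits.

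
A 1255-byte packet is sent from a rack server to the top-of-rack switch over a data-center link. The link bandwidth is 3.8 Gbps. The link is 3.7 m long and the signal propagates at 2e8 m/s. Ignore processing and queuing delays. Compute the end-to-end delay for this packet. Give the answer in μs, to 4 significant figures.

L = 1255 × 8 = 10040 bits.
Transmission delay = L/R = 10040 / 3800000000 = 2.64211 μs.
Propagation delay = d/s = 3.7 m / 200000000 m/s = 0.0185 μs.
Total = 2.661 μs.

2.661 μs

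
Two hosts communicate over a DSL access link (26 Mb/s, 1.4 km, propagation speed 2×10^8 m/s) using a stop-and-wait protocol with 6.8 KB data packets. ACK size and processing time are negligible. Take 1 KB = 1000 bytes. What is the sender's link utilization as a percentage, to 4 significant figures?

99.34 %

t_tx = L/R = 54400/26000000 = 0.00209231 s.
t_prop = 1400/200000000 = 7e-06 s; RTT = 1.4e-05 s.
Cycle = t_tx + RTT = 0.00210631 s.
Utilization = t_tx / cycle = 0.00209231/0.00210631 = 99.34 %.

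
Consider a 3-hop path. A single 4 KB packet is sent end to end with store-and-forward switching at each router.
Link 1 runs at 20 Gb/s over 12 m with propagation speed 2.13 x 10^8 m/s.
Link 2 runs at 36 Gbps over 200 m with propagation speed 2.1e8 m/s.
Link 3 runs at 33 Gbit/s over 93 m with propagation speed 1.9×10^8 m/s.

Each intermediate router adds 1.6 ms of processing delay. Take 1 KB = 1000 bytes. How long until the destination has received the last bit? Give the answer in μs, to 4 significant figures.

L = 32000 bits.
Transmission delays (L/R per hop): 1.6, 0.888889, 0.969697 μs; sum = 3.45859 μs.
Propagation delays (d/s per hop): 0.056338, 0.952381, 0.489474 μs; sum = 1.49819 μs.
Processing at 2 router(s): 2 × 1.6 ms = 3200 μs.
End-to-end = 3205 μs.

3205 μs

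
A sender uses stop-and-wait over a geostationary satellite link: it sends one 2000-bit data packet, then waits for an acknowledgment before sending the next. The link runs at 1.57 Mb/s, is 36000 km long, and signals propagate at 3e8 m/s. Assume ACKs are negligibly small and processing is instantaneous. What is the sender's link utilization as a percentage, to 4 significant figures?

0.5280 %

t_tx = L/R = 2000/1570000 = 0.00127389 s.
t_prop = 36000000/300000000 = 0.12 s; RTT = 0.24 s.
Cycle = t_tx + RTT = 0.241274 s.
Utilization = t_tx / cycle = 0.00127389/0.241274 = 0.5280 %.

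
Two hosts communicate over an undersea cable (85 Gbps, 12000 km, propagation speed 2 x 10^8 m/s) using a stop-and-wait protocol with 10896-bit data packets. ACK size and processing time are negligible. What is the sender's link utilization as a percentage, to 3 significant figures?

t_tx = L/R = 10896/85000000000 = 1.28188e-07 s.
t_prop = 12000000/200000000 = 0.06 s; RTT = 0.12 s.
Cycle = t_tx + RTT = 0.12 s.
Utilization = t_tx / cycle = 1.28188e-07/0.12 = 0.000107 %.

0.000107 %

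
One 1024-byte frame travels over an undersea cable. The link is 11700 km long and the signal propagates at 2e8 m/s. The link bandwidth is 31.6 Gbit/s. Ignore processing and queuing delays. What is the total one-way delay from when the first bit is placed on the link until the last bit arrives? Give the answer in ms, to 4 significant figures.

58.50 ms

L = 1024 × 8 = 8192 bits.
Transmission delay = L/R = 8192 / 31600000000 = 0.000259241 ms.
Propagation delay = d/s = 11700000 m / 200000000 m/s = 58.5 ms.
Total = 58.50 ms.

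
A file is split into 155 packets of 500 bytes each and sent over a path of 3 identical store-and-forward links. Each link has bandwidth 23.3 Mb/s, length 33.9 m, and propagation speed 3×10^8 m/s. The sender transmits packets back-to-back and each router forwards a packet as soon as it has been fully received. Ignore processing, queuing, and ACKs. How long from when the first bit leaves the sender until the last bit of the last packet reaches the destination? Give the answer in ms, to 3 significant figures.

27.0 ms

Per-hop transmission t_tx = L/R = 4000/23300000 = 0.171674 ms.
Per-hop propagation t_prop = 33.9/300000000 = 0.000113 ms.
Pipeline fill: first packet needs 3·t_tx to clear all hops; remaining 154 packets each add one t_tx.
Total = (3+155-1)·t_tx + 3·t_prop = 157·0.171674 + 3·0.000113 = 27.0 ms.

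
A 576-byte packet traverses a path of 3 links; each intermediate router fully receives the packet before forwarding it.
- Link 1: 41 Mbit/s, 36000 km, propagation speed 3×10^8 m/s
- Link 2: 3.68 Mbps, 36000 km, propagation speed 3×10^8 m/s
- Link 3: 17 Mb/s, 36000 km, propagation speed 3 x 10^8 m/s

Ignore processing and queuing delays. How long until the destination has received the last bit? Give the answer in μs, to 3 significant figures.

362000 μs

L = 576 × 8 = 4608 bits.
Transmission delays (L/R per hop): 112.39, 1252.17, 271.059 μs; sum = 1635.62 μs.
Propagation delays (d/s per hop): 120000, 120000, 120000 μs; sum = 360000 μs.
End-to-end = 362000 μs.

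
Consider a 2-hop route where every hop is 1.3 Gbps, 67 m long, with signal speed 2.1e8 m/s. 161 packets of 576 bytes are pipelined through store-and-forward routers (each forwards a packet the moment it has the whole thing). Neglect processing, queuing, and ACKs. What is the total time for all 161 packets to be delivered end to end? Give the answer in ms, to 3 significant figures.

0.575 ms

Per-hop transmission t_tx = L/R = 4608/1300000000 = 0.00354462 ms.
Per-hop propagation t_prop = 67/210000000 = 0.000319048 ms.
Pipeline fill: first packet needs 2·t_tx to clear all hops; remaining 160 packets each add one t_tx.
Total = (2+161-1)·t_tx + 2·t_prop = 162·0.00354462 + 2·0.000319048 = 0.575 ms.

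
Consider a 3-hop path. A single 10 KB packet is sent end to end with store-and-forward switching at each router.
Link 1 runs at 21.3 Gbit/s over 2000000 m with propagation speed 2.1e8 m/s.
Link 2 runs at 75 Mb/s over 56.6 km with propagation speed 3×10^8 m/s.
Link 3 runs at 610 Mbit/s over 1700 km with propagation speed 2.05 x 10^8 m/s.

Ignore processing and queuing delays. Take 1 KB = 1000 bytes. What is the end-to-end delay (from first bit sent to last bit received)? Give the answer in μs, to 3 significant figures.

19200 μs

L = 80000 bits.
Transmission delays (L/R per hop): 3.75587, 1066.67, 131.148 μs; sum = 1201.57 μs.
Propagation delays (d/s per hop): 9523.81, 188.667, 8292.68 μs; sum = 18005.2 μs.
End-to-end = 19200 μs.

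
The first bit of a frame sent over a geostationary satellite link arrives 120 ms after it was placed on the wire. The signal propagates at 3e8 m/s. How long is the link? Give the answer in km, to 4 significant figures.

36000 km

d = s × t_prop = 300000000 × 0.12 = 36000 km.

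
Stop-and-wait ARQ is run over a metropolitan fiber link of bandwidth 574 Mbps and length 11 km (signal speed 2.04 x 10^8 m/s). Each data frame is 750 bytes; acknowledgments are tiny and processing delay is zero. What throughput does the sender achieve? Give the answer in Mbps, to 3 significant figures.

t_tx = L/R = 6000/574000000 = 1.0453e-05 s.
t_prop = 11000/204000000 = 5.39216e-05 s; RTT = 0.000107843 s.
Cycle = t_tx + RTT = 0.000118296 s.
Throughput = L / cycle = 6000 / 0.000118296 = 50.7 Mbps.

50.7 Mbps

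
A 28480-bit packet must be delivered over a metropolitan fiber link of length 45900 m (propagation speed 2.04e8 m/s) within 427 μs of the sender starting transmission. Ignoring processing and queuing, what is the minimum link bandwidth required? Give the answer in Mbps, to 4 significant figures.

141.0 Mbps

Propagation delay = 45900 / 204000000 = 225 μs.
Transmission budget = 427 − 225 = 202 μs.
R ≥ L / t_tx = 28480 bits / 0.000202 s = 141.0 Mbps.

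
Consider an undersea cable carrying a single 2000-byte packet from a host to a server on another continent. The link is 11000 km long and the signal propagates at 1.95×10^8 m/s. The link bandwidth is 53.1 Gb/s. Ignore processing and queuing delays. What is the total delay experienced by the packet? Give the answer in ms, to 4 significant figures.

56.41 ms

L = 2000 × 8 = 16000 bits.
Transmission delay = L/R = 16000 / 53100000000 = 0.000301318 ms.
Propagation delay = d/s = 11000000 m / 195000000 m/s = 56.4103 ms.
Total = 56.41 ms.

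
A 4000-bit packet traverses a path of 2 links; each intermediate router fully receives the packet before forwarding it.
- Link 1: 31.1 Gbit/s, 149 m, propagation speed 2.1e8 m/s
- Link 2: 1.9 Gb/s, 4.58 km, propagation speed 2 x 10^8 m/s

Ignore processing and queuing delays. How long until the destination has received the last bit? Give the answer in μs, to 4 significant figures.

Transmission delays (L/R per hop): 0.128617, 2.10526 μs; sum = 2.23388 μs.
Propagation delays (d/s per hop): 0.709524, 22.9 μs; sum = 23.6095 μs.
End-to-end = 25.84 μs.

25.84 μs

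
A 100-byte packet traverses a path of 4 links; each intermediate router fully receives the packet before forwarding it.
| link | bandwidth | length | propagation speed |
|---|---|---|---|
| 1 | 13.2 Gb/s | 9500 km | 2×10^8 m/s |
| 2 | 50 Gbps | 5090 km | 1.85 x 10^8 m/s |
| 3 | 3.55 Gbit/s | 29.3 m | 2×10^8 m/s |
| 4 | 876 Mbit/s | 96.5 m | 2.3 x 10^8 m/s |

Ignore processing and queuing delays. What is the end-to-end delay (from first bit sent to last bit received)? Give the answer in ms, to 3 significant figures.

75.0 ms

L = 100 × 8 = 800 bits.
Transmission delays (L/R per hop): 6.06061e-05, 1.6e-05, 0.000225352, 0.000913242 ms; sum = 0.0012152 ms.
Propagation delays (d/s per hop): 47.5, 27.5135, 0.0001465, 0.000419565 ms; sum = 75.0141 ms.
End-to-end = 75.0 ms.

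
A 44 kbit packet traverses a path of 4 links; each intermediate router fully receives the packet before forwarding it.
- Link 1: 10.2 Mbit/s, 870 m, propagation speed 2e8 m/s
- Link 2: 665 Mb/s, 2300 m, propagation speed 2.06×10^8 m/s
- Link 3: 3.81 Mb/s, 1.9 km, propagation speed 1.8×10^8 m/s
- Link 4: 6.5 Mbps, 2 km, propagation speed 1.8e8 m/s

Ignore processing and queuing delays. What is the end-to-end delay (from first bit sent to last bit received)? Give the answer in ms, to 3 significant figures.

22.7 ms

L = 44000 bits.
Transmission delays (L/R per hop): 4.31373, 0.0661654, 11.5486, 6.76923 ms; sum = 22.6977 ms.
Propagation delays (d/s per hop): 0.00435, 0.011165, 0.0105556, 0.0111111 ms; sum = 0.0371817 ms.
End-to-end = 22.7 ms.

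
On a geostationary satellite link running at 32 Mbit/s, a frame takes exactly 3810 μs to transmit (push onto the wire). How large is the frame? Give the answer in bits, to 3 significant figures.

L = R × t_tx = 32000000 b/s × 0.00381 s = 121920 bits.

122000 bits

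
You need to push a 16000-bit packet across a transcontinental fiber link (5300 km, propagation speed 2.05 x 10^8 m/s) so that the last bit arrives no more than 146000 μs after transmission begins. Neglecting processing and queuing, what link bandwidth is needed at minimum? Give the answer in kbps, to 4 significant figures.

Propagation delay = 5300000 / 2.05e+08 = 25853.7 μs.
Transmission budget = 146000 − 25853.7 = 120146 μs.
R ≥ L / t_tx = 16000 bits / 0.120146 s = 133.2 kbps.

133.2 kbps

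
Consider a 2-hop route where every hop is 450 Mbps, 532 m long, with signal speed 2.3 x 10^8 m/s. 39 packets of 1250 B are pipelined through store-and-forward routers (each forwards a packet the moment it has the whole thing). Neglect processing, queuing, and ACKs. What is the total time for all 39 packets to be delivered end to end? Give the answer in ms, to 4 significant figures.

Per-hop transmission t_tx = L/R = 10000/450000000 = 0.0222222 ms.
Per-hop propagation t_prop = 532/2.3e+08 = 0.00231304 ms.
Pipeline fill: first packet needs 2·t_tx to clear all hops; remaining 38 packets each add one t_tx.
Total = (2+39-1)·t_tx + 2·t_prop = 40·0.0222222 + 2·0.00231304 = 0.8935 ms.

0.8935 ms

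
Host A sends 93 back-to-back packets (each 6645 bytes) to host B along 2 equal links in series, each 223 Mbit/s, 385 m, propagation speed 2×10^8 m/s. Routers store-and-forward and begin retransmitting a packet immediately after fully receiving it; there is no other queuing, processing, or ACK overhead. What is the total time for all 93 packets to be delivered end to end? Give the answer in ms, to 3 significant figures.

22.4 ms

Per-hop transmission t_tx = L/R = 53160/223000000 = 0.238386 ms.
Per-hop propagation t_prop = 385/200000000 = 0.001925 ms.
Pipeline fill: first packet needs 2·t_tx to clear all hops; remaining 92 packets each add one t_tx.
Total = (2+93-1)·t_tx + 2·t_prop = 94·0.238386 + 2·0.001925 = 22.4 ms.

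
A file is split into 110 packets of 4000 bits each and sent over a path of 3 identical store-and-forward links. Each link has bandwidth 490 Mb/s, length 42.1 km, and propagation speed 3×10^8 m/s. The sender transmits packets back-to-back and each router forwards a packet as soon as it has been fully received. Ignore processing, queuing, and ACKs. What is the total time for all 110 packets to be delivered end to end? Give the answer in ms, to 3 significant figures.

1.34 ms

Per-hop transmission t_tx = L/R = 4000/490000000 = 0.00816327 ms.
Per-hop propagation t_prop = 42100/300000000 = 0.140333 ms.
Pipeline fill: first packet needs 3·t_tx to clear all hops; remaining 109 packets each add one t_tx.
Total = (3+110-1)·t_tx + 3·t_prop = 112·0.00816327 + 3·0.140333 = 1.34 ms.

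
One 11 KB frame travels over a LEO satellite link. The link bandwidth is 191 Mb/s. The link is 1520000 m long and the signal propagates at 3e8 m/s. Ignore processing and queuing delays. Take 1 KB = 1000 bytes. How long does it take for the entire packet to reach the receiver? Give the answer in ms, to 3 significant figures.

5.53 ms

L = 88000 bits.
Transmission delay = L/R = 88000 / 191000000 = 0.460733 ms.
Propagation delay = d/s = 1520000 m / 300000000 m/s = 5.06667 ms.
Total = 5.53 ms.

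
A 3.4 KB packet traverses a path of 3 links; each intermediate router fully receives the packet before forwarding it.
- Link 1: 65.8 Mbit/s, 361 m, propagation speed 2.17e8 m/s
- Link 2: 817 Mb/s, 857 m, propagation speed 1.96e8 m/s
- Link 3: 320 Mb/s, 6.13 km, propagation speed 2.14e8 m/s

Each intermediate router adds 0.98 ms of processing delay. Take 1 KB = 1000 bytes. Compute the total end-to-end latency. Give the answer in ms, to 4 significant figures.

L = 27200 bits.
Transmission delays (L/R per hop): 0.413374, 0.0332925, 0.085 ms; sum = 0.531666 ms.
Propagation delays (d/s per hop): 0.00166359, 0.00437245, 0.0286449 ms; sum = 0.0346809 ms.
Processing at 2 router(s): 2 × 0.98 ms = 1.96 ms.
End-to-end = 2.526 ms.

2.526 ms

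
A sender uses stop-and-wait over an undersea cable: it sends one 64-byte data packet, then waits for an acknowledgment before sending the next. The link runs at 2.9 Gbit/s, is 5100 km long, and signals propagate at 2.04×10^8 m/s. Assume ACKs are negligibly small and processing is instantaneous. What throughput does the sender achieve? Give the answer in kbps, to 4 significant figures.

10.24 kbps

t_tx = L/R = 512/2900000000 = 1.76552e-07 s.
t_prop = 5100000/204000000 = 0.025 s; RTT = 0.05 s.
Cycle = t_tx + RTT = 0.0500002 s.
Throughput = L / cycle = 512 / 0.0500002 = 10.24 kbps.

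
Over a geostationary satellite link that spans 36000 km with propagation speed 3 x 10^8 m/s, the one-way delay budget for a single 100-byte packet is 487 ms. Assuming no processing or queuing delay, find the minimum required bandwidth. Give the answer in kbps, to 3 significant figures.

L = 800 bits.
Propagation delay = 36000000 / 300000000 = 120 ms.
Transmission budget = 487 − 120 = 367 ms.
R ≥ L / t_tx = 800 bits / 0.367 s = 2.18 kbps.

2.18 kbps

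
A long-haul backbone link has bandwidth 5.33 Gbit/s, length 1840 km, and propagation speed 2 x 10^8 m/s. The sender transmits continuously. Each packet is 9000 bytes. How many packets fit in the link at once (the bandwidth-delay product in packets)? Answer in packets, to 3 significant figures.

Propagation delay = 1840000 / 200000000 = 0.0092 s.
BDP = R × t_prop = 5330000000 × 0.0092 = 49036000 bits.
In packets of 72000 bits: 681 packets.

681 packets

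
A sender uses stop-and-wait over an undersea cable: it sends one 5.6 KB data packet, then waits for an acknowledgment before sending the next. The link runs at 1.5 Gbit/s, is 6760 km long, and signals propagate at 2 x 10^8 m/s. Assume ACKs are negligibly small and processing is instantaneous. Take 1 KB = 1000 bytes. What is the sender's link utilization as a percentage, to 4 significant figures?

0.04416 %

t_tx = L/R = 44800/1500000000 = 2.98667e-05 s.
t_prop = 6760000/200000000 = 0.0338 s; RTT = 0.0676 s.
Cycle = t_tx + RTT = 0.0676299 s.
Utilization = t_tx / cycle = 2.98667e-05/0.0676299 = 0.04416 %.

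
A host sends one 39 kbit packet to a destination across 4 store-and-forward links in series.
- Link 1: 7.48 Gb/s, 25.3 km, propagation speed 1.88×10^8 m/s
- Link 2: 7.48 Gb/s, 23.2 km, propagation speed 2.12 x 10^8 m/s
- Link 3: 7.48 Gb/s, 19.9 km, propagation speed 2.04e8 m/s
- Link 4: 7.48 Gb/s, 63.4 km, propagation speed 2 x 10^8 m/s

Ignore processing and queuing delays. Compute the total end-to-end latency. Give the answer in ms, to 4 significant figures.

0.6794 ms

L = 39000 bits.
Transmission delay per hop = L/R = 39000/7480000000 = 0.0052139 ms; 4 hops → 0.0208556 ms.
Propagation delays (d/s per hop): 0.134574, 0.109434, 0.097549, 0.317 ms; sum = 0.658557 ms.
End-to-end = 0.6794 ms.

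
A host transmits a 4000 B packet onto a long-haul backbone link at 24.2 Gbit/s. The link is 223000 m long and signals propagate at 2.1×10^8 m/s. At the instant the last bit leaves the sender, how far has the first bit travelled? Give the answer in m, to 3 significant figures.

278 m

t_tx = L/R = 32000/24200000000 = 1.32231e-06 s.
Distance = s × t_tx = 210000000 × 1.32231e-06 = 278 m.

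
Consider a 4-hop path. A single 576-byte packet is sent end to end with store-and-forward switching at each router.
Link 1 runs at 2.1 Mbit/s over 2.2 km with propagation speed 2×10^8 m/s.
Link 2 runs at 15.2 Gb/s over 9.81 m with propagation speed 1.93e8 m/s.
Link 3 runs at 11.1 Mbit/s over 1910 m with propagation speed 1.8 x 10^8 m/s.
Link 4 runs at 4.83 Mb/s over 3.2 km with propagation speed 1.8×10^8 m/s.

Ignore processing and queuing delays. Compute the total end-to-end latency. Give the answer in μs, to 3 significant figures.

L = 576 × 8 = 4608 bits.
Transmission delays (L/R per hop): 2194.29, 0.303158, 415.135, 954.037 μs; sum = 3563.76 μs.
Propagation delays (d/s per hop): 11, 0.050829, 10.6111, 17.7778 μs; sum = 39.4397 μs.
End-to-end = 3600 μs.

3600 μs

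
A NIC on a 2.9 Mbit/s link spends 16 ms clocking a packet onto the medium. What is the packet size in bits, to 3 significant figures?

L = R × t_tx = 2900000 b/s × 0.016 s = 46400 bits.

46400 bits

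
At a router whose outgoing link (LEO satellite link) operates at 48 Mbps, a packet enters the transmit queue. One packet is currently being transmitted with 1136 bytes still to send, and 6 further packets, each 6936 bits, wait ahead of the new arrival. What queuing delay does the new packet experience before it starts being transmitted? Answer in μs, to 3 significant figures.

1060 μs

Each queued packet: L/R = 6936/48000000 = 144.5 μs.
6 queued → 867 μs.
Plus remaining 9088 bits of current packet: 189.333 μs.
Queuing delay = 1060 μs.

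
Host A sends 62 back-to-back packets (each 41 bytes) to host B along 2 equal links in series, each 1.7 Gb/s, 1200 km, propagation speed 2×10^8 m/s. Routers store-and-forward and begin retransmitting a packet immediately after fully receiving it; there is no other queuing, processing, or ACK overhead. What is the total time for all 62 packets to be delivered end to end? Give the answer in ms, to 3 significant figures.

12.0 ms

Per-hop transmission t_tx = L/R = 328/1700000000 = 0.000192941 ms.
Per-hop propagation t_prop = 1200000/200000000 = 6 ms.
Pipeline fill: first packet needs 2·t_tx to clear all hops; remaining 61 packets each add one t_tx.
Total = (2+62-1)·t_tx + 2·t_prop = 63·0.000192941 + 2·6 = 12.0 ms.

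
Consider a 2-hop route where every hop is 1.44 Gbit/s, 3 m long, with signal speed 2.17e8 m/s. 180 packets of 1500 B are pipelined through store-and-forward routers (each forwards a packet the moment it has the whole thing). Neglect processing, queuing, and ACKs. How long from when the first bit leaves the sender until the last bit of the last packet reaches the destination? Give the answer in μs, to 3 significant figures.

1510 μs

Per-hop transmission t_tx = L/R = 12000/1440000000 = 8.33333 μs.
Per-hop propagation t_prop = 3/217000000 = 0.0138249 μs.
Pipeline fill: first packet needs 2·t_tx to clear all hops; remaining 179 packets each add one t_tx.
Total = (2+180-1)·t_tx + 2·t_prop = 181·8.33333 + 2·0.0138249 = 1510 μs.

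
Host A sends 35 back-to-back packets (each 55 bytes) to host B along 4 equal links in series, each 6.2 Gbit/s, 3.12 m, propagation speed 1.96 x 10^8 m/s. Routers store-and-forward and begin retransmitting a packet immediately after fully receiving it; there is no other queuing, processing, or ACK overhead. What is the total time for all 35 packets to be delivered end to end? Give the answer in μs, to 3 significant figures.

Per-hop transmission t_tx = L/R = 440/6200000000 = 0.0709677 μs.
Per-hop propagation t_prop = 3.12/196000000 = 0.0159184 μs.
Pipeline fill: first packet needs 4·t_tx to clear all hops; remaining 34 packets each add one t_tx.
Total = (4+35-1)·t_tx + 4·t_prop = 38·0.0709677 + 4·0.0159184 = 2.76 μs.

2.76 μs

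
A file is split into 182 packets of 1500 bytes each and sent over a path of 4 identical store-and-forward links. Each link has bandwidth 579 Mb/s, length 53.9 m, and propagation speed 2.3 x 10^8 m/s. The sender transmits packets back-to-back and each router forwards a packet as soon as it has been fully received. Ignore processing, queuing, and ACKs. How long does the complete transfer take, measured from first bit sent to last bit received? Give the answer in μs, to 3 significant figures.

Per-hop transmission t_tx = L/R = 12000/579000000 = 20.7254 μs.
Per-hop propagation t_prop = 53.9/2.3e+08 = 0.234348 μs.
Pipeline fill: first packet needs 4·t_tx to clear all hops; remaining 181 packets each add one t_tx.
Total = (4+182-1)·t_tx + 4·t_prop = 185·20.7254 + 4·0.234348 = 3840 μs.

3840 μs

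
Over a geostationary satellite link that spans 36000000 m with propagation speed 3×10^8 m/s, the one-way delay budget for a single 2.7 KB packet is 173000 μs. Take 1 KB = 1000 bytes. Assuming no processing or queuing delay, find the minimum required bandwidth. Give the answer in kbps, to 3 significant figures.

L = 21600 bits.
Propagation delay = 36000000 / 300000000 = 120000 μs.
Transmission budget = 173000 − 120000 = 53000 μs.
R ≥ L / t_tx = 21600 bits / 0.053 s = 408 kbps.

408 kbps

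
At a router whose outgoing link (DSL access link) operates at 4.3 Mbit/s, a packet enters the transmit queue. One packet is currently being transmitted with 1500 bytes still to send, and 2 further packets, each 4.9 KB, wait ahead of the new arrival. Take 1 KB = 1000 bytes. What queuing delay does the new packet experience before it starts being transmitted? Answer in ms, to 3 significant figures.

Each queued packet: L/R = 39200/4300000 = 9.11628 ms.
2 queued → 18.2326 ms.
Plus remaining 12000 bits of current packet: 2.7907 ms.
Queuing delay = 21.0 ms.

21.0 ms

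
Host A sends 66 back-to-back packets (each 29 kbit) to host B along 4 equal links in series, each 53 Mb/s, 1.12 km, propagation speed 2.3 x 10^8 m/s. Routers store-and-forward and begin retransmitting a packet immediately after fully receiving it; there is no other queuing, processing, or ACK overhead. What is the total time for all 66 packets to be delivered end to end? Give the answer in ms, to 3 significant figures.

37.8 ms

Per-hop transmission t_tx = L/R = 29000/53000000 = 0.54717 ms.
Per-hop propagation t_prop = 1120/2.3e+08 = 0.00486957 ms.
Pipeline fill: first packet needs 4·t_tx to clear all hops; remaining 65 packets each add one t_tx.
Total = (4+66-1)·t_tx + 4·t_prop = 69·0.54717 + 4·0.00486957 = 37.8 ms.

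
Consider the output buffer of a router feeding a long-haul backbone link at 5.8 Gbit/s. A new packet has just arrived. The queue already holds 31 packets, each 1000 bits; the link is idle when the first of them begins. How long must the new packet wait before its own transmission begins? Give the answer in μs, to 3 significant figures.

Each queued packet: L/R = 1000/5800000000 = 0.172414 μs.
31 queued → 5.34483 μs.
Queuing delay = 5.34 μs.

5.34 μs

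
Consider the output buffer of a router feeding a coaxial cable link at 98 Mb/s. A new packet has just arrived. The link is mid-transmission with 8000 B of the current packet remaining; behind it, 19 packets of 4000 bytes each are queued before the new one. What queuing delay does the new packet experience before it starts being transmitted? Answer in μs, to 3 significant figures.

Each queued packet: L/R = 32000/98000000 = 326.531 μs.
19 queued → 6204.08 μs.
Plus remaining 64000 bits of current packet: 653.061 μs.
Queuing delay = 6860 μs.

6860 μs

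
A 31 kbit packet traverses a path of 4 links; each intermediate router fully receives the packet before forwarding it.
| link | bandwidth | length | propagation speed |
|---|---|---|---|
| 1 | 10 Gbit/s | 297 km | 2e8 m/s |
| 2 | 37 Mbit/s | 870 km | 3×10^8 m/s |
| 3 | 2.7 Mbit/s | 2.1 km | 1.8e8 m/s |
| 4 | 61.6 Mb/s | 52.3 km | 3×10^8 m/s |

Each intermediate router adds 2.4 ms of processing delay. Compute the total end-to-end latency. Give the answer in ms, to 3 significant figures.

L = 31000 bits.
Transmission delays (L/R per hop): 0.0031, 0.837838, 11.4815, 0.503247 ms; sum = 12.8257 ms.
Propagation delays (d/s per hop): 1.485, 2.9, 0.0116667, 0.174333 ms; sum = 4.571 ms.
Processing at 3 router(s): 3 × 2.4 ms = 7.2 ms.
End-to-end = 24.6 ms.

24.6 ms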